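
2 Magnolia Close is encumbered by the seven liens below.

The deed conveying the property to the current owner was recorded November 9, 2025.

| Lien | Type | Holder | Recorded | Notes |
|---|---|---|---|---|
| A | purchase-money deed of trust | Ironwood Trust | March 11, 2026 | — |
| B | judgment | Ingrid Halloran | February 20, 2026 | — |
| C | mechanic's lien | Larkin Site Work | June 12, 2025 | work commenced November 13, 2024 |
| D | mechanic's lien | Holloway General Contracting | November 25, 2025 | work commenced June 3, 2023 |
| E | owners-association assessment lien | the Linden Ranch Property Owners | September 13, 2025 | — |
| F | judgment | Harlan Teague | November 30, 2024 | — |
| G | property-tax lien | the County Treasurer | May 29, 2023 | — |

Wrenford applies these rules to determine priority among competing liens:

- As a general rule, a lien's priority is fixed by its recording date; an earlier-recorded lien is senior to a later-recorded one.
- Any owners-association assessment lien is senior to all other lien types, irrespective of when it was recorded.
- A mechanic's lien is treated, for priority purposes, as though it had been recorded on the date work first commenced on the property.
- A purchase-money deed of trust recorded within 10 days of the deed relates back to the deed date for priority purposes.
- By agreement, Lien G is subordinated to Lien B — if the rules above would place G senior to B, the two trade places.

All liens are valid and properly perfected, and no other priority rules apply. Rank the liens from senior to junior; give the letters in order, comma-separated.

E, B, D, C, F, G, A

Adjusting effective dates: A was recorded 122 days after the deed, outside the 10-day window, so it keeps its recording date; C is treated as recorded November 13, 2024, the work-commencement date; D is treated as recorded June 3, 2023, the work-commencement date.
E, as an owners-association assessment lien, has superpriority and ranks first.
Remaining liens by effective date: G (May 29, 2023), D (June 3, 2023), C (November 13, 2024), F (November 30, 2024), B (February 20, 2026), A (March 11, 2026).
Because G would otherwise rank above B, the subordination swaps them.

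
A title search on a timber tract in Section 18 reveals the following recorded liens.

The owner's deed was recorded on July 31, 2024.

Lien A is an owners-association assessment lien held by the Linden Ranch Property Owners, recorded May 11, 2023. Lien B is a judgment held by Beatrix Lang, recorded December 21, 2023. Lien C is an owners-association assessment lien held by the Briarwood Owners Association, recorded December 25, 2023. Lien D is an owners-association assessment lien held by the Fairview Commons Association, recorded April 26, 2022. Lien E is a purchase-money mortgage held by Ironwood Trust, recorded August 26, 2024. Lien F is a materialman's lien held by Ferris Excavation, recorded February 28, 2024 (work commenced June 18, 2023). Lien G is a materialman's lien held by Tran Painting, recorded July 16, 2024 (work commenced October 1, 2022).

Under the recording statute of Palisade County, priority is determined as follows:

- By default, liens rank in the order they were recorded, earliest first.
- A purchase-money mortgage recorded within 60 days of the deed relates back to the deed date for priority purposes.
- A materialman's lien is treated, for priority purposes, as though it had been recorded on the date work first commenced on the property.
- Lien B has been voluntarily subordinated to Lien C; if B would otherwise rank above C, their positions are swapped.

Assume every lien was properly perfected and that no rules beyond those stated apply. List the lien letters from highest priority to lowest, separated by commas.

First, effective dates: E relates back to the deed date July 31, 2024; F's effective date is June 18, 2023, when work began; G is treated as recorded October 1, 2022, the work-commencement date.
Ordering by effective date: D (April 26, 2022), G (October 1, 2022), A (May 11, 2023), F (June 18, 2023), B (December 21, 2023), C (December 25, 2023), E (July 31, 2024).
B is senior to C before the subordination, so the two trade places.

D, G, A, F, C, B, E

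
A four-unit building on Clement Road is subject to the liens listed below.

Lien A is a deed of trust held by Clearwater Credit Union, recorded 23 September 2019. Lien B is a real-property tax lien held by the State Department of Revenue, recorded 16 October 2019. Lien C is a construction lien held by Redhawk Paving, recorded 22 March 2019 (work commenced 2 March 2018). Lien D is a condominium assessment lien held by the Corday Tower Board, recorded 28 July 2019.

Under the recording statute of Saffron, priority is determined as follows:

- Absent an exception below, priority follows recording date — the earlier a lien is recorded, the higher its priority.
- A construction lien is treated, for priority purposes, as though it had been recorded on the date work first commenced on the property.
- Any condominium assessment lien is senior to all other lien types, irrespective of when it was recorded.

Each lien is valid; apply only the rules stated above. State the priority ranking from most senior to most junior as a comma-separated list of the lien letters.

D, C, A, B

Effective dates after the stated exceptions: C's effective date is 2 March 2018, when work began.
D, as a condominium assessment lien, has superpriority and ranks first.
Among the remaining liens, by effective date: C (2 March 2018), A (23 September 2019), B (16 October 2019).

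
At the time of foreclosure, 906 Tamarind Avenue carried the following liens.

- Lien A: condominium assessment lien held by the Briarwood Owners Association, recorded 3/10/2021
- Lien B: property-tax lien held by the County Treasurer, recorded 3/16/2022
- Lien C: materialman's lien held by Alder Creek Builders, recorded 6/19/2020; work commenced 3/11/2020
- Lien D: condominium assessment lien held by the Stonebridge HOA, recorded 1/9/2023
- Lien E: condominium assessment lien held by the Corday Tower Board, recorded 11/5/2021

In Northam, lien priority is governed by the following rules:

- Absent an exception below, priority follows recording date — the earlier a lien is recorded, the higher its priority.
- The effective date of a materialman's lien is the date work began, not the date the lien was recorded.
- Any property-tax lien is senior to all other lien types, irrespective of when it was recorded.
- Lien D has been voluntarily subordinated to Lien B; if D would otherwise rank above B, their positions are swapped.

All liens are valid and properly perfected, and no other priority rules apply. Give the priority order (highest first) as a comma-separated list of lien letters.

B, C, A, E, D

First, effective dates: C is treated as recorded 3/11/2020, the work-commencement date.
B is a property-tax lien and takes priority over every other lien.
Ordering the rest by effective date: C (3/11/2020), A (3/10/2021), E (11/5/2021), D (1/9/2023).
D already ranks below B; the subordination has no effect.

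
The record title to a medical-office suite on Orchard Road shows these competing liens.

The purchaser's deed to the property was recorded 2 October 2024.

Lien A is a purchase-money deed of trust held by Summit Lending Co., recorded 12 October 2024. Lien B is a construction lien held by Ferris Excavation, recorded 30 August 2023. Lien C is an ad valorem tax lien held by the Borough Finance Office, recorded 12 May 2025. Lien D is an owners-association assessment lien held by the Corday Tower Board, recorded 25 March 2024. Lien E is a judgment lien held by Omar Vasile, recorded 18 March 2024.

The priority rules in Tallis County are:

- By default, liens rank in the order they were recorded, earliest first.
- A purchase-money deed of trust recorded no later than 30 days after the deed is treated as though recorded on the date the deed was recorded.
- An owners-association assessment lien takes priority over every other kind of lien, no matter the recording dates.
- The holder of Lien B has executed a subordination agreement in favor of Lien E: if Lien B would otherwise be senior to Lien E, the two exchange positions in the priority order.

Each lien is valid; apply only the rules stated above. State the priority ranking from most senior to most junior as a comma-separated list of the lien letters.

Effective dates: A relates back to the deed date 2 October 2024.
D is an owners-association assessment lien, so it outranks all other liens regardless of date.
The other liens, earliest effective date first: B (30 August 2023), E (18 March 2024), A (2 October 2024), C (12 May 2025).
The subordination applies — B was senior to E — so B and E swap.

D, E, B, A, C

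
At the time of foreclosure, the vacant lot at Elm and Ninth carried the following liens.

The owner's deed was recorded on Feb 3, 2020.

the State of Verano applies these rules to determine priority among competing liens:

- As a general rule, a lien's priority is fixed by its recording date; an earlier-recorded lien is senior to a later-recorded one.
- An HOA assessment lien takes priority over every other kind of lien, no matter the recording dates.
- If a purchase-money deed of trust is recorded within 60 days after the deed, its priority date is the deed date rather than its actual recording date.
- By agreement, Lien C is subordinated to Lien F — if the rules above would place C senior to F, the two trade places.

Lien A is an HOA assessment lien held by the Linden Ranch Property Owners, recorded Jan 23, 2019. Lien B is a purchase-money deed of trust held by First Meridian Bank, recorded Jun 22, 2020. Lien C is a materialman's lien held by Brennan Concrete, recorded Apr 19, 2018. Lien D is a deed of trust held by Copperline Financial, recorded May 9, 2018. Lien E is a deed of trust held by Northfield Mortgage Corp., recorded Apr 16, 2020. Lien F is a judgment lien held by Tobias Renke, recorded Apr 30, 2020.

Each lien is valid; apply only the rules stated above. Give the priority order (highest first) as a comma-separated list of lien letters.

Effective dates: B was recorded 140 days after the deed, outside the 60-day window, so it keeps its recording date.
A is an HOA assessment lien, so it outranks all other liens regardless of date.
Among the remaining liens, by effective date: C (Apr 19, 2018), D (May 9, 2018), E (Apr 16, 2020), F (Apr 30, 2020), B (Jun 22, 2020).
C would otherwise be senior to F, so under the subordination agreement C and F exchange positions.

A, F, D, E, C, B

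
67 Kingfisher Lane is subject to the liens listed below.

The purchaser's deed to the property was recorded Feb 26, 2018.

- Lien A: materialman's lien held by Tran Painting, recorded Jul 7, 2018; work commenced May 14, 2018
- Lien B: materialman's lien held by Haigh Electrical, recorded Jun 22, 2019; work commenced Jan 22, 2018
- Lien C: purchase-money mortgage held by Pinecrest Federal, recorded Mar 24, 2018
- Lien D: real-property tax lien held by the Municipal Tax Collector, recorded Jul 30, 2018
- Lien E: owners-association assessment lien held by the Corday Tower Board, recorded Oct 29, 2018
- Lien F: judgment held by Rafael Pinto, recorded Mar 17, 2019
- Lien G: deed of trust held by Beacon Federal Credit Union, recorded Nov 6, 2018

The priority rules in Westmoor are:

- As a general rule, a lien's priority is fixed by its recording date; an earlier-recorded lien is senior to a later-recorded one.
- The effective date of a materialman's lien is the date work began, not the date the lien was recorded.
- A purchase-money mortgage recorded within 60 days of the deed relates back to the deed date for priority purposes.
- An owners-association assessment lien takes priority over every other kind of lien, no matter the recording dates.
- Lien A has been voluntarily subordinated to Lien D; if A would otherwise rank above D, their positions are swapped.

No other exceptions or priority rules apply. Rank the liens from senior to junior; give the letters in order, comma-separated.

Effective dates: A relates back to May 14, 2018 (work commenced); B is treated as recorded Jan 22, 2018, the work-commencement date; C was recorded within the 60-day window, so its effective date is the deed date Feb 26, 2018.
E is an owners-association assessment lien and takes priority over every other lien.
Remaining liens by effective date: B (Jan 22, 2018), C (Feb 26, 2018), A (May 14, 2018), D (Jul 30, 2018), G (Nov 6, 2018), F (Mar 17, 2019).
A would otherwise be senior to D, so under the subordination agreement A and D exchange positions.

E, B, C, D, A, G, F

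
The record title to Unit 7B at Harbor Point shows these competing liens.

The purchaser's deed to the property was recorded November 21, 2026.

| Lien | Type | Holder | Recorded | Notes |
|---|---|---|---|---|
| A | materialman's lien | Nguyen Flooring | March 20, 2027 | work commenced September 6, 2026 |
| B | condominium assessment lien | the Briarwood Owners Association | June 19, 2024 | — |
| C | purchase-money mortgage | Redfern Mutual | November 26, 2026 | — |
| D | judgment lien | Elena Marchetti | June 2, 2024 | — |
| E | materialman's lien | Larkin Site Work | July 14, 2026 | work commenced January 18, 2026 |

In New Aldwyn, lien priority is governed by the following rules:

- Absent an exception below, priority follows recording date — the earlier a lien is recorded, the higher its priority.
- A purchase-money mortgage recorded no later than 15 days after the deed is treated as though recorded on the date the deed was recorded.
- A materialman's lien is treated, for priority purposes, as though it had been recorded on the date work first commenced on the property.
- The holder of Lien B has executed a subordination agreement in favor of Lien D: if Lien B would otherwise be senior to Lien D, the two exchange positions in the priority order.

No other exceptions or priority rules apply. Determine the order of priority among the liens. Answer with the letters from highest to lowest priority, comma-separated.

D, B, E, A, C

Effective dates after the stated exceptions: A's effective date is September 6, 2026, when work began; C relates back to the deed date November 21, 2026; E's effective date is January 18, 2026, when work began.
Ordering by effective date: D (June 2, 2024), B (June 19, 2024), E (January 18, 2026), A (September 6, 2026), C (November 21, 2026).
Since B is not senior to D, the subordination leaves the order unchanged.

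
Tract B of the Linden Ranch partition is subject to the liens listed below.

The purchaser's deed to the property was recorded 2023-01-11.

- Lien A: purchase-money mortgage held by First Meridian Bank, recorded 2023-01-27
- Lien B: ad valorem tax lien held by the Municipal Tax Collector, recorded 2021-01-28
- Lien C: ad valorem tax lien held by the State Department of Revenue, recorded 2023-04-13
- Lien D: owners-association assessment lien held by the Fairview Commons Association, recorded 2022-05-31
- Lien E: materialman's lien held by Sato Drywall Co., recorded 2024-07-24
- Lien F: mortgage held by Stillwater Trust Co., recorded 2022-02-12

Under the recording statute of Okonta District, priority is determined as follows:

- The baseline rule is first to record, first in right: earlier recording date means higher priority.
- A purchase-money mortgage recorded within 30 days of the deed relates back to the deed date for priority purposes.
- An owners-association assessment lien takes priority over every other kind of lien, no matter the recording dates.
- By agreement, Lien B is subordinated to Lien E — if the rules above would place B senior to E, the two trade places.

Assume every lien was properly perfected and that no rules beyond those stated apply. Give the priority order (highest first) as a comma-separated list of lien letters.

First, effective dates: A was recorded within the 30-day window, so its effective date is the deed date 2023-01-11.
As an owners-association assessment lien, D is senior to every other lien.
Among the remaining liens, by effective date: B (2021-01-28), F (2022-02-12), A (2023-01-11), C (2023-04-13), E (2024-07-24).
Because B would otherwise rank above E, the subordination swaps them.

D, E, F, A, C, B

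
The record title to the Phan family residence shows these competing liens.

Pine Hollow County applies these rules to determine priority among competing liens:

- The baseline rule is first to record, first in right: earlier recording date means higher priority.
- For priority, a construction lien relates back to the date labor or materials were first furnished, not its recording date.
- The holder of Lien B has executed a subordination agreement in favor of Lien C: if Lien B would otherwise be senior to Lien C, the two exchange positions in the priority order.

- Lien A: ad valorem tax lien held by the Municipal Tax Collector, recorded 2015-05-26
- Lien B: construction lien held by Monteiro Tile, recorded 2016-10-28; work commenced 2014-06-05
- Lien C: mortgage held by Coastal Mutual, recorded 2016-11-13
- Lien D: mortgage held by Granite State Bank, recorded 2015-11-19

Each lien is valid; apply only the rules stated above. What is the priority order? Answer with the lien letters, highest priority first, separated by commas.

Effective dates: B relates back to 2014-06-05 (work commenced).
By effective date: B (2014-06-05), A (2015-05-26), D (2015-11-19), C (2016-11-13).
The subordination applies — B was senior to C — so B and C swap.

C, A, D, B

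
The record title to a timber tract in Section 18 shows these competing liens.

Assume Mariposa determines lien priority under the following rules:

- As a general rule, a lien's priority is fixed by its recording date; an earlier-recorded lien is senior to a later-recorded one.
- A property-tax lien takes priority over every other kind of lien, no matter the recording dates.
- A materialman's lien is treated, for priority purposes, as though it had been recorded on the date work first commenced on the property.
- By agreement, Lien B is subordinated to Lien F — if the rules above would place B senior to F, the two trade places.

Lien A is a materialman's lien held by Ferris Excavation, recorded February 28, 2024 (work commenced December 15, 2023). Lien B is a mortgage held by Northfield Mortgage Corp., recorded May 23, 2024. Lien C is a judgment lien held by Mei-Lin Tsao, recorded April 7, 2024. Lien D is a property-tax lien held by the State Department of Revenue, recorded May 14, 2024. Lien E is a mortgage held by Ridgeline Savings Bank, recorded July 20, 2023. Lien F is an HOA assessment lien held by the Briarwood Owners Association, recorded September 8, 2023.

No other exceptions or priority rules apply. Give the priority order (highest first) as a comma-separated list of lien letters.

Effective dates: A relates back to December 15, 2023 (work commenced).
D is a property-tax lien and takes priority over every other lien.
Ordering the rest by effective date: E (July 20, 2023), F (September 8, 2023), A (December 15, 2023), C (April 7, 2024), B (May 23, 2024).
B already ranks below F; the subordination has no effect.

D, E, F, A, C, B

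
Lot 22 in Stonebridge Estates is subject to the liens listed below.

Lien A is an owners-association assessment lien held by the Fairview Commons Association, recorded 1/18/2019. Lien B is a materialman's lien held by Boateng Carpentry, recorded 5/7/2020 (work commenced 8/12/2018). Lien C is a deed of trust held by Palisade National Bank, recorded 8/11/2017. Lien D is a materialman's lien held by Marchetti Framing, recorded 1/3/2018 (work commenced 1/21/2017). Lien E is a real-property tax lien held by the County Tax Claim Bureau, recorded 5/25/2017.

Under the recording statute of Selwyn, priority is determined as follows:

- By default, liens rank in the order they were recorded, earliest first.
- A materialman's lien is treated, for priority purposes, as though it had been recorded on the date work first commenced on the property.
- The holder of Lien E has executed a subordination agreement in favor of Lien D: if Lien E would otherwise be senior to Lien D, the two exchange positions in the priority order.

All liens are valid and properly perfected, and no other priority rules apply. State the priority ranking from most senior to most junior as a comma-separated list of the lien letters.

D, E, C, B, A

Effective dates: B relates back to 8/12/2018 (work commenced); D relates back to 1/21/2017 (work commenced).
By effective date, earliest first: D (1/21/2017), E (5/25/2017), C (8/11/2017), B (8/12/2018), A (1/18/2019).
E is already junior to D, so the subordination agreement changes nothing.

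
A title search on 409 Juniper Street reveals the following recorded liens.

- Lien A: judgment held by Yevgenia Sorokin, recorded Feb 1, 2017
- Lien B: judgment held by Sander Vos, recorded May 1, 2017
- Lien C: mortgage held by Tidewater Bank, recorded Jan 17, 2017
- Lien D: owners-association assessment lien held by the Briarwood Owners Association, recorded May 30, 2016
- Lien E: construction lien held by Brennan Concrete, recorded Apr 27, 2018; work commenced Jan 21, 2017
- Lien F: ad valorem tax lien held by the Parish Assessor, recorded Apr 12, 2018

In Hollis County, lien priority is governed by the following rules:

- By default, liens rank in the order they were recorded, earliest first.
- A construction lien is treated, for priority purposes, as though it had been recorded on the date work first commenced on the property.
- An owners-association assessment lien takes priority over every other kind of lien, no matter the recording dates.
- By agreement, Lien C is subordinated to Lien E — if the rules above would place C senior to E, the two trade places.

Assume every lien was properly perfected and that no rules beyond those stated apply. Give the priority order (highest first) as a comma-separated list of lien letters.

D, E, C, A, B, F

First, effective dates: E is treated as recorded Jan 21, 2017, the work-commencement date.
As an owners-association assessment lien, D is senior to every other lien.
Ordering the rest by effective date: C (Jan 17, 2017), E (Jan 21, 2017), A (Feb 1, 2017), B (May 1, 2017), F (Apr 12, 2018).
C is senior to E before the subordination, so the two trade places.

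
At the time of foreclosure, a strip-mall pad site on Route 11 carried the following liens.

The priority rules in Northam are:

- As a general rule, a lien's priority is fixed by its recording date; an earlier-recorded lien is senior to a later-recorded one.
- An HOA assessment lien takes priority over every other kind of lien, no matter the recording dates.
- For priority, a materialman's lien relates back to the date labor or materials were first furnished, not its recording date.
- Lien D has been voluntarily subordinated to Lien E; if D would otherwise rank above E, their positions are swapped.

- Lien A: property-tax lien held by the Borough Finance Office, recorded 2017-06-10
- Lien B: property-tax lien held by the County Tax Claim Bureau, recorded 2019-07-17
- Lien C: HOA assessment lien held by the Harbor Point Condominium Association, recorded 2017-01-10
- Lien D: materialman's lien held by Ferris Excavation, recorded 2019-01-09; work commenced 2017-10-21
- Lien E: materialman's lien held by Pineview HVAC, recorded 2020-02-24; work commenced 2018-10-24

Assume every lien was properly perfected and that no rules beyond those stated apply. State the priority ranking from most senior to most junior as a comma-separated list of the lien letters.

C, A, E, D, B

Effective dates after the stated exceptions: D relates back to 2017-10-21 (work commenced); E is treated as recorded 2018-10-24, the work-commencement date.
C is an HOA assessment lien, so it outranks all other liens regardless of date.
Remaining liens by effective date: A (2017-06-10), D (2017-10-21), E (2018-10-24), B (2019-07-17).
D would otherwise be senior to E, so under the subordination agreement D and E exchange positions.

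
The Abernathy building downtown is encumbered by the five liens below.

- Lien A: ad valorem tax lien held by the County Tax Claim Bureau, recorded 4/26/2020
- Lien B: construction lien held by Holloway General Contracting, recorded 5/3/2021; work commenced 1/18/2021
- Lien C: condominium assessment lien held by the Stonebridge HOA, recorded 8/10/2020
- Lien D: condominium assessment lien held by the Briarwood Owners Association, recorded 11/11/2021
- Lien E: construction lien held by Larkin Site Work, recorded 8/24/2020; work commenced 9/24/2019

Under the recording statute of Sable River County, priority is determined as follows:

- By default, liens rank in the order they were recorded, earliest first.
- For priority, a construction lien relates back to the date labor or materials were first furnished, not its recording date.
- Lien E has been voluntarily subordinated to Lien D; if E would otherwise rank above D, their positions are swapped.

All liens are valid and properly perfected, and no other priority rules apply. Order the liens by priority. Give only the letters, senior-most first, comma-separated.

Adjusting effective dates: B is treated as recorded 1/18/2021, the work-commencement date; E's effective date is 9/24/2019, when work began.
Sorted by effective date: E (9/24/2019), A (4/26/2020), C (8/10/2020), B (1/18/2021), D (11/11/2021).
The subordination applies — E was senior to D — so E and D swap.

D, A, C, B, E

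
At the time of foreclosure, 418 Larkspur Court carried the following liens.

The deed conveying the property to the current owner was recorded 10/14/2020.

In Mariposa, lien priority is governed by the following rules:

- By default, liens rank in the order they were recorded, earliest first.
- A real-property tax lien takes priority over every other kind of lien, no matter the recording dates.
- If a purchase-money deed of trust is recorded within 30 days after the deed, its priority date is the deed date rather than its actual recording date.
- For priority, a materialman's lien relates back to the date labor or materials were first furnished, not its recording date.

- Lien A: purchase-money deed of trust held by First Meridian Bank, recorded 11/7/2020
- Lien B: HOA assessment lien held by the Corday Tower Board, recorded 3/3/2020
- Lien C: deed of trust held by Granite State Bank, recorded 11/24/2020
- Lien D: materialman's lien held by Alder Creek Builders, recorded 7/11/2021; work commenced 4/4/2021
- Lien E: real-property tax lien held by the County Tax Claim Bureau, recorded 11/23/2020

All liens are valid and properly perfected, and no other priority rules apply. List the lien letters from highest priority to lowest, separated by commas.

E, B, A, C, D

Effective dates after the stated exceptions: A relates back to the deed date 10/14/2020; D relates back to 4/4/2021 (work commenced).
As a real-property tax lien, E is senior to every other lien.
Among the remaining liens, by effective date: B (3/3/2020), A (10/14/2020), C (11/24/2020), D (4/4/2021).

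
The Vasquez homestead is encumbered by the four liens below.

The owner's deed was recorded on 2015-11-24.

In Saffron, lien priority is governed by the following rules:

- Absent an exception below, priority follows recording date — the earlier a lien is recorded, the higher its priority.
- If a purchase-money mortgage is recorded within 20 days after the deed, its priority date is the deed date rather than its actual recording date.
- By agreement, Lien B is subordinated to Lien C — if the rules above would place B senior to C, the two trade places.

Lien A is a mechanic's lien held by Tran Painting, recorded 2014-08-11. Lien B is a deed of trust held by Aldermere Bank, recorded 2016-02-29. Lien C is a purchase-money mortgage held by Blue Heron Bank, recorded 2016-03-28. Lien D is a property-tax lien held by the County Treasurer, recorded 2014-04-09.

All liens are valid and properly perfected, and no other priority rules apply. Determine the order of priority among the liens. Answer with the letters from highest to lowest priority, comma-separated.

First, effective dates: C missed the 20-day window (125 days after the deed), so its recording date stands.
Ordering by effective date: D (2014-04-09), A (2014-08-11), B (2016-02-29), C (2016-03-28).
B would otherwise be senior to C, so under the subordination agreement B and C exchange positions.

D, A, C, B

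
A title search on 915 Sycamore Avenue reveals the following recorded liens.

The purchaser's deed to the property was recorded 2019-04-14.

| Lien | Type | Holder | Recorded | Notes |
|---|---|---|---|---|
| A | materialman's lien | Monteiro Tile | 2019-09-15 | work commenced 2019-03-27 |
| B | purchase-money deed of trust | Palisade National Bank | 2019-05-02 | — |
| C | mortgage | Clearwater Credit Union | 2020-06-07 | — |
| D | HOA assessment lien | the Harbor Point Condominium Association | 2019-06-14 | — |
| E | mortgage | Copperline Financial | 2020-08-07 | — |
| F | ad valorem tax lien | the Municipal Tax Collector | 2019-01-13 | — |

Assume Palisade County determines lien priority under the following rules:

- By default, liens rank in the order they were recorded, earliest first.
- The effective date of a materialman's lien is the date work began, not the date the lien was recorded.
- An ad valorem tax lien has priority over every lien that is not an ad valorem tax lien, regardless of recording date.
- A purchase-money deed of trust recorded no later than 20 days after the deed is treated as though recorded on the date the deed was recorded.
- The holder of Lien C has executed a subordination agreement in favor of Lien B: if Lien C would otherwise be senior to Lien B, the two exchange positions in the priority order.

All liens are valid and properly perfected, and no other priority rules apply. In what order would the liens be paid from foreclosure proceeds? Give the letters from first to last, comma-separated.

Effective dates: A is treated as recorded 2019-03-27, the work-commencement date; B was recorded within the 20-day window, so its effective date is the deed date 2019-04-14.
As an ad valorem tax lien, F is senior to every other lien.
Ordering the rest by effective date: A (2019-03-27), B (2019-04-14), D (2019-06-14), C (2020-06-07), E (2020-08-07).
C is already junior to B, so the subordination agreement changes nothing.

F, A, B, D, C, E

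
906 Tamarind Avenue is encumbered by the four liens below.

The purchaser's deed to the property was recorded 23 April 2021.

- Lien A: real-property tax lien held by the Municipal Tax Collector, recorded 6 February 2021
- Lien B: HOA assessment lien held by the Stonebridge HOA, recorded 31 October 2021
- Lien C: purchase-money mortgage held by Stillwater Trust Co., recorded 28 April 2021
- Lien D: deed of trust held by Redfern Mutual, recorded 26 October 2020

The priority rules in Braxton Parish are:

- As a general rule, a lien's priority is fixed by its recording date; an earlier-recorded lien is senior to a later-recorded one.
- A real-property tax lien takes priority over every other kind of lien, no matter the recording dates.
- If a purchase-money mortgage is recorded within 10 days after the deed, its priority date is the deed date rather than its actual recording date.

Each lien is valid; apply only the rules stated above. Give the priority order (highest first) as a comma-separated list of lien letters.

First, effective dates: C's effective date is the deed date, 23 April 2021.
A, as a real-property tax lien, has superpriority and ranks first.
Ordering the rest by effective date: D (26 October 2020), C (23 April 2021), B (31 October 2021).

A, D, C, B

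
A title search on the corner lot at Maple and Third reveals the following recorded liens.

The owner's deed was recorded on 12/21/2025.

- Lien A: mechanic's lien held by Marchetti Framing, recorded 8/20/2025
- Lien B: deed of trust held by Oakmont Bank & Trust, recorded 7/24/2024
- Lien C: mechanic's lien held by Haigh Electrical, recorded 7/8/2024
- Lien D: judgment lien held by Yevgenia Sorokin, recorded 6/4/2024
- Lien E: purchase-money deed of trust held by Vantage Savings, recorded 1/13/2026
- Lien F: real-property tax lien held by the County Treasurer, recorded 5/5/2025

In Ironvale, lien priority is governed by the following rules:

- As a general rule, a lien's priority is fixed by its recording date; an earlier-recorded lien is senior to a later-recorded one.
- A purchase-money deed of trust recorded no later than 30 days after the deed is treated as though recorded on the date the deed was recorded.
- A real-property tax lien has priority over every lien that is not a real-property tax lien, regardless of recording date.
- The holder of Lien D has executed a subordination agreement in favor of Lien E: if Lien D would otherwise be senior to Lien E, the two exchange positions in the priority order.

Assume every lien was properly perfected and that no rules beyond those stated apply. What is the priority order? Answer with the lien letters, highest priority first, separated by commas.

First, effective dates: E's effective date is the deed date, 12/21/2025.
F, as a real-property tax lien, has superpriority and ranks first.
Remaining liens by effective date: D (6/4/2024), C (7/8/2024), B (7/24/2024), A (8/20/2025), E (12/21/2025).
Because D would otherwise rank above E, the subordination swaps them.

F, E, C, B, A, D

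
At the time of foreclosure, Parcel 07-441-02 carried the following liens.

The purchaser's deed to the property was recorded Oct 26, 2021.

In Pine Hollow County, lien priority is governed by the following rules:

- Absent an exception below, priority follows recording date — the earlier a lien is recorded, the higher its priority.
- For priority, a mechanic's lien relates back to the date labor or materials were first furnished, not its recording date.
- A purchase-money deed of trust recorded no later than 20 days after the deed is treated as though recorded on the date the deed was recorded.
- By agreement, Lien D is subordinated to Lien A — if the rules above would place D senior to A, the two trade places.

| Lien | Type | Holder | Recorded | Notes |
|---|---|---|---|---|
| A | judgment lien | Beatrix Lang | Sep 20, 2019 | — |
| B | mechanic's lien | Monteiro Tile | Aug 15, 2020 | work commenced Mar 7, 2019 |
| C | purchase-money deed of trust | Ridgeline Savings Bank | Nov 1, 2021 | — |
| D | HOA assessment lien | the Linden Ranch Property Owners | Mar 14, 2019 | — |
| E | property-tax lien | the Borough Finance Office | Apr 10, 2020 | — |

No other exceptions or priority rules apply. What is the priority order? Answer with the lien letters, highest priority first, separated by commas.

First, effective dates: B is treated as recorded Mar 7, 2019, the work-commencement date; C's effective date is the deed date, Oct 26, 2021.
Sorted by effective date: B (Mar 7, 2019), D (Mar 14, 2019), A (Sep 20, 2019), E (Apr 10, 2020), C (Oct 26, 2021).
D is senior to A before the subordination, so the two trade places.

B, A, D, E, C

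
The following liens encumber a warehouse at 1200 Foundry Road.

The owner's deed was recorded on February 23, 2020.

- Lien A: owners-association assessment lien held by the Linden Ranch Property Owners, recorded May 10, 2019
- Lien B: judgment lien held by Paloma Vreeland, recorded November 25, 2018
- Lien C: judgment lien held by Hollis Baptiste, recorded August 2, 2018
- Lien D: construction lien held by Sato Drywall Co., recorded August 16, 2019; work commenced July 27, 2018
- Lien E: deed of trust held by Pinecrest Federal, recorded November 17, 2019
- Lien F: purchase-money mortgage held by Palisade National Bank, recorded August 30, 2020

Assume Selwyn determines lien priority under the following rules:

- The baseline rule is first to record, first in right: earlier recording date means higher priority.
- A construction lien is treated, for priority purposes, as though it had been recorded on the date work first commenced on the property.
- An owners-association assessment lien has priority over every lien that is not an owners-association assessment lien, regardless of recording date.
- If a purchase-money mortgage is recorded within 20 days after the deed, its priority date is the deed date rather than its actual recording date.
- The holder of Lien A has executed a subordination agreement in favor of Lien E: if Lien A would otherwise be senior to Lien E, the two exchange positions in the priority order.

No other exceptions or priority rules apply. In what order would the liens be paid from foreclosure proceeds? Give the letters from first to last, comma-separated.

Effective dates: D's effective date is July 27, 2018, when work began; F was recorded 189 days after the deed, outside the 20-day window, so it keeps its recording date.
As an owners-association assessment lien, A is senior to every other lien.
Ordering the rest by effective date: D (July 27, 2018), C (August 2, 2018), B (November 25, 2018), E (November 17, 2019), F (August 30, 2020).
A is senior to E before the subordination, so the two trade places.

E, D, C, B, A, F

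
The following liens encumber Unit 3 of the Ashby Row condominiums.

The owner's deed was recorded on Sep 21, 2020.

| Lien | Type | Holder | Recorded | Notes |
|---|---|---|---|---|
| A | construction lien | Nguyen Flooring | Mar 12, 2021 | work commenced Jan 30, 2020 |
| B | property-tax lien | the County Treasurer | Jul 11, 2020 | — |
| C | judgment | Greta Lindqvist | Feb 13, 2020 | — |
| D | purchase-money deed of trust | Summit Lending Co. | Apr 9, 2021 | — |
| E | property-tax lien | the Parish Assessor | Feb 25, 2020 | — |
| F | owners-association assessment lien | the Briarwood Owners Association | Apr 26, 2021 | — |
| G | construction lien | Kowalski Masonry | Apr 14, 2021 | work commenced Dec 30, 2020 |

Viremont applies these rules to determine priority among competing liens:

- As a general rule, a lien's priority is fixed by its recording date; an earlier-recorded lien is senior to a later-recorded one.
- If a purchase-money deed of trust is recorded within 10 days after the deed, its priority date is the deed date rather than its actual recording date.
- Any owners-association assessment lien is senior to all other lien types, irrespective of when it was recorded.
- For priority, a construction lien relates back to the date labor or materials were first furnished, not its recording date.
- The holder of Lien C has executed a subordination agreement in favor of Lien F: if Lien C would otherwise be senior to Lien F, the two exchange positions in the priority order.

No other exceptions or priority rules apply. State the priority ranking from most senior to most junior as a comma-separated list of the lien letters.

Effective dates: A is treated as recorded Jan 30, 2020, the work-commencement date; D was recorded 200 days after the deed — beyond 10 days — so no relation-back applies; G's effective date is Dec 30, 2020, when work began.
As an owners-association assessment lien, F is senior to every other lien.
The other liens, earliest effective date first: A (Jan 30, 2020), C (Feb 13, 2020), E (Feb 25, 2020), B (Jul 11, 2020), G (Dec 30, 2020), D (Apr 9, 2021).
C is already junior to F, so the subordination agreement changes nothing.

F, A, C, E, B, G, D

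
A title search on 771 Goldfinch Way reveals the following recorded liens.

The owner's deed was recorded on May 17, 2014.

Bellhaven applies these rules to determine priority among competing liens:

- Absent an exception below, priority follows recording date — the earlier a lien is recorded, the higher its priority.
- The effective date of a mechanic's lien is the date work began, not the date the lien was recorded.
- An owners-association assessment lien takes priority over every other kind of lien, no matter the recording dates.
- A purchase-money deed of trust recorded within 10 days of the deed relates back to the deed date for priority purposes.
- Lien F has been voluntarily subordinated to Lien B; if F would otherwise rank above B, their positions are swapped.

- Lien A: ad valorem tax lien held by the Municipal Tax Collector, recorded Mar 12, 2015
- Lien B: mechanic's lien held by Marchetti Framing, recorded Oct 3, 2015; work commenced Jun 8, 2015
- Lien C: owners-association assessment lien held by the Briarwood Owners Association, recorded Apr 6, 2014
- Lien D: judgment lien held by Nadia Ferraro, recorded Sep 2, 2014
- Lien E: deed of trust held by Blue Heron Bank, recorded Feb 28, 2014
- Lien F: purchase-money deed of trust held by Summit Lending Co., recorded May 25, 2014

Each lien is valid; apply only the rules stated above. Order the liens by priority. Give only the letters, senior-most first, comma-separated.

C, E, B, D, A, F

Effective dates: B relates back to Jun 8, 2015 (work commenced); F relates back to the deed date May 17, 2014.
As an owners-association assessment lien, C is senior to every other lien.
Ordering the rest by effective date: E (Feb 28, 2014), F (May 17, 2014), D (Sep 2, 2014), A (Mar 12, 2015), B (Jun 8, 2015).
Because F would otherwise rank above B, the subordination swaps them.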